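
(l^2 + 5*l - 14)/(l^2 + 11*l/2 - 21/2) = 2*(l - 2)/(2*l - 3)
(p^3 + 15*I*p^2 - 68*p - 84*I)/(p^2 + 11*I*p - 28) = (p^2 + 8*I*p - 12)/(p + 4*I)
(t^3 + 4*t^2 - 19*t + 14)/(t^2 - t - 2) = (t^2 + 6*t - 7)/(t + 1)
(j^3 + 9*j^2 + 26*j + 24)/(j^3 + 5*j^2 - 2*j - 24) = (j + 2)/(j - 2)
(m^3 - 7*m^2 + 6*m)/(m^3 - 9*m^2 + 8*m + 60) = m*(m - 1)/(m^2 - 3*m - 10)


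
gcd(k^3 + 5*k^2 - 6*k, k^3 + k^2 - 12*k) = k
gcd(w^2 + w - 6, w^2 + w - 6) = w^2 + w - 6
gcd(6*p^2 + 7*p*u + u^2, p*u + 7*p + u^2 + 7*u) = p + u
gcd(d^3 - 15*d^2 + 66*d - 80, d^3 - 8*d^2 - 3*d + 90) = d - 5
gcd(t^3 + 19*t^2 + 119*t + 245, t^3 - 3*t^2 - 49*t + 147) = t + 7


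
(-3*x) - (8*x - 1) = 1 - 11*x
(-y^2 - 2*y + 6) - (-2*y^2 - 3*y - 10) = y^2 + y + 16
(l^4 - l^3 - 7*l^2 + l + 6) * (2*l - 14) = 2*l^5 - 16*l^4 + 100*l^2 - 2*l - 84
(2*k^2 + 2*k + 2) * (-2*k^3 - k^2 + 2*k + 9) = -4*k^5 - 6*k^4 - 2*k^3 + 20*k^2 + 22*k + 18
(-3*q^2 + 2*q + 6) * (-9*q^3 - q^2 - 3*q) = 27*q^5 - 15*q^4 - 47*q^3 - 12*q^2 - 18*q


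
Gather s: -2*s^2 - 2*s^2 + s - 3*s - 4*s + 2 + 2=-4*s^2 - 6*s + 4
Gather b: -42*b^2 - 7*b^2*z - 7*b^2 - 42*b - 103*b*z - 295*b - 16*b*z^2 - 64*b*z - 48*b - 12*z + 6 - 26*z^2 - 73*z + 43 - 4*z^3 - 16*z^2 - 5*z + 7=b^2*(-7*z - 49) + b*(-16*z^2 - 167*z - 385) - 4*z^3 - 42*z^2 - 90*z + 56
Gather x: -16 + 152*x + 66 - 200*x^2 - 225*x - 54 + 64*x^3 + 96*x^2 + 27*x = 64*x^3 - 104*x^2 - 46*x - 4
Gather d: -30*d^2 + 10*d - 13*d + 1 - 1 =-30*d^2 - 3*d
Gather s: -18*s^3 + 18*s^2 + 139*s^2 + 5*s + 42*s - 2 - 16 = -18*s^3 + 157*s^2 + 47*s - 18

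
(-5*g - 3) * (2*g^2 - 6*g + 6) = -10*g^3 + 24*g^2 - 12*g - 18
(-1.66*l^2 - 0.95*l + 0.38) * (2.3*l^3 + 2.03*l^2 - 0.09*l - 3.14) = -3.818*l^5 - 5.5548*l^4 - 0.9051*l^3 + 6.0693*l^2 + 2.9488*l - 1.1932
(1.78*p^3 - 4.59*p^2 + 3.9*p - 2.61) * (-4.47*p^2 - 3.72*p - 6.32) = -7.9566*p^5 + 13.8957*p^4 - 11.6078*p^3 + 26.1675*p^2 - 14.9388*p + 16.4952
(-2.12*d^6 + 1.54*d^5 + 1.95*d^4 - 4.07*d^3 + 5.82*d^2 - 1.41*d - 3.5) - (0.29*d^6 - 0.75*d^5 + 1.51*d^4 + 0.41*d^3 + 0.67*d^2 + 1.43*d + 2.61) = -2.41*d^6 + 2.29*d^5 + 0.44*d^4 - 4.48*d^3 + 5.15*d^2 - 2.84*d - 6.11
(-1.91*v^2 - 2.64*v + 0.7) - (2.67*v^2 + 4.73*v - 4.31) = -4.58*v^2 - 7.37*v + 5.01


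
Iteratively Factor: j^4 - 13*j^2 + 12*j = (j - 3)*(j^3 + 3*j^2 - 4*j) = (j - 3)*(j + 4)*(j^2 - j) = (j - 3)*(j - 1)*(j + 4)*(j)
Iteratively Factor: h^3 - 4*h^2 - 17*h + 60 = (h - 3)*(h^2 - h - 20) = (h - 5)*(h - 3)*(h + 4)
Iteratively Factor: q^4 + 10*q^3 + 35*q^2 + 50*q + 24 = (q + 1)*(q^3 + 9*q^2 + 26*q + 24) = (q + 1)*(q + 3)*(q^2 + 6*q + 8) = (q + 1)*(q + 3)*(q + 4)*(q + 2)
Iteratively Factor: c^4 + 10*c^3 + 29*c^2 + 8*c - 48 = (c - 1)*(c^3 + 11*c^2 + 40*c + 48) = (c - 1)*(c + 4)*(c^2 + 7*c + 12) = (c - 1)*(c + 3)*(c + 4)*(c + 4)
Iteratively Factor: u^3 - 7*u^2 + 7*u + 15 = (u - 5)*(u^2 - 2*u - 3) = (u - 5)*(u - 3)*(u + 1)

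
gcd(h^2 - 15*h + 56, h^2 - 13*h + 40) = h - 8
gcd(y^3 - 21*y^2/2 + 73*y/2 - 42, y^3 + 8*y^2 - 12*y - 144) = y - 4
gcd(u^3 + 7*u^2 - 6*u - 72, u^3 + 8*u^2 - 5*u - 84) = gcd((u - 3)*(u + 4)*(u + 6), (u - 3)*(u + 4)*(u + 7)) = u^2 + u - 12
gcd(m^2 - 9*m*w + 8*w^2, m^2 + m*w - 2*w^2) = -m + w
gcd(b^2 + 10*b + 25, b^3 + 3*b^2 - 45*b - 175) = b^2 + 10*b + 25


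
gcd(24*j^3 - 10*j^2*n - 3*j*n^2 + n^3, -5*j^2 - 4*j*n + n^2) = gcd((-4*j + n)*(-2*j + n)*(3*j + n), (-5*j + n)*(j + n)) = 1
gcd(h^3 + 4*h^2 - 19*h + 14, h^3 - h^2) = h - 1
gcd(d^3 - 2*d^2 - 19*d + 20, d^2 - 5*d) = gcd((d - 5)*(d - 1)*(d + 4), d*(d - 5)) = d - 5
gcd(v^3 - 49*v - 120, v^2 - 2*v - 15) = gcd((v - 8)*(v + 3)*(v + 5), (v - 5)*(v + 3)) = v + 3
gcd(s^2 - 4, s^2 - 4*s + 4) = s - 2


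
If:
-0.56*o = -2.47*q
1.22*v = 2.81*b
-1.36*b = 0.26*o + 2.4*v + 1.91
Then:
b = 0.434163701067616*v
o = -11.5017793594306*v - 7.34615384615385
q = -2.60769086691544*v - 1.66552475864217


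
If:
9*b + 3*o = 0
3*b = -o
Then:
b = -o/3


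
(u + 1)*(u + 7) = u^2 + 8*u + 7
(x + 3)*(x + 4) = x^2 + 7*x + 12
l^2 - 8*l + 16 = (l - 4)^2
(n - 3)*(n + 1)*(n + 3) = n^3 + n^2 - 9*n - 9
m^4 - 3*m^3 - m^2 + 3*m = m*(m - 3)*(m - 1)*(m + 1)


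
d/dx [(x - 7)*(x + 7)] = 2*x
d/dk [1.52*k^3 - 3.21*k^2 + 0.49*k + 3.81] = 4.56*k^2 - 6.42*k + 0.49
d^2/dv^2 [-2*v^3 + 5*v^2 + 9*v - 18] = 10 - 12*v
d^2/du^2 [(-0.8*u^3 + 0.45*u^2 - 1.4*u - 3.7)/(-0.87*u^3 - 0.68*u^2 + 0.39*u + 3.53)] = (1.77635683940025e-15*u^7 - 1.62777*u^6 + 7.9866*u^5 + 67.14225*u^4 + 21.76487*u^3 + 54.45438*u^2 + 142.26666*u + 3.81893)/(0.658503*u^9 + 1.544076*u^8 + 0.321291*u^7 - 9.085483*u^6 - 12.674115*u^5 + 2.599842*u^4 + 38.080566*u^3 + 23.809497*u^2 - 14.579253*u - 43.986977)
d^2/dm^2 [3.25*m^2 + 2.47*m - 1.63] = 6.50000000000000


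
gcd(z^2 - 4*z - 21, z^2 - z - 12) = z + 3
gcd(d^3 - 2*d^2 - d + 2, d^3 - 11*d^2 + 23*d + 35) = d + 1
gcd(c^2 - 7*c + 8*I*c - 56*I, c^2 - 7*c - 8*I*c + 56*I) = c - 7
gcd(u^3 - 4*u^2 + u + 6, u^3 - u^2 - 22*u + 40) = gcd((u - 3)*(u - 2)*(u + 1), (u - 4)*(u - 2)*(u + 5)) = u - 2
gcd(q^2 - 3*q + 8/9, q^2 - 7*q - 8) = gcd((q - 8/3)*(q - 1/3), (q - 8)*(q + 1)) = 1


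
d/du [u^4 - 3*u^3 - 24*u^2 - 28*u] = 4*u^3 - 9*u^2 - 48*u - 28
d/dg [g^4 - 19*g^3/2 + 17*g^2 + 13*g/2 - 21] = 4*g^3 - 57*g^2/2 + 34*g + 13/2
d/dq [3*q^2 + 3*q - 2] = 6*q + 3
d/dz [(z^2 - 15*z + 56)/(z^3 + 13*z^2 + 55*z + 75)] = (-z^3 + 35*z^2 - 93*z - 841)/(z^5 + 21*z^4 + 174*z^3 + 710*z^2 + 1425*z + 1125)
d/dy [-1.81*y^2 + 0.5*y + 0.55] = 0.5 - 3.62*y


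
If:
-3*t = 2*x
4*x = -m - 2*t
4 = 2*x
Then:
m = -16/3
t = -4/3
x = 2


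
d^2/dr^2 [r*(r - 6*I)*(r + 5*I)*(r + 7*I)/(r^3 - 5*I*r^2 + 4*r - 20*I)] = 4*(-11*r^6 + 279*I*r^5 + 867*r^4 - 57*I*r^3 - 7530*r^2 + 27900*I*r - 15800)/(r^9 - 15*I*r^8 - 63*r^7 - 55*I*r^6 - 852*r^5 + 780*I*r^4 - 3536*r^3 + 5040*I*r^2 - 4800*r + 8000*I)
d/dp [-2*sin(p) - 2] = -2*cos(p)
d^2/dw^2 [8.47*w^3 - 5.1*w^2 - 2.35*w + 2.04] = 50.82*w - 10.2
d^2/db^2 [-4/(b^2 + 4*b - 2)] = 8*(b^2 + 4*b - 4*(b + 2)^2 - 2)/(b^2 + 4*b - 2)^3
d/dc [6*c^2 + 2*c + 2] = 12*c + 2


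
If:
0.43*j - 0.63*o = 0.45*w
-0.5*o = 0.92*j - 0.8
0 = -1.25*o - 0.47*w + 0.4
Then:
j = 0.85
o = 0.03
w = 0.78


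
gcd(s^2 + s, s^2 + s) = s^2 + s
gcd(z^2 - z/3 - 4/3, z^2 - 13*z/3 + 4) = z - 4/3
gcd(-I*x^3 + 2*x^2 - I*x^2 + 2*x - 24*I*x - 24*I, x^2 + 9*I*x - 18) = x + 6*I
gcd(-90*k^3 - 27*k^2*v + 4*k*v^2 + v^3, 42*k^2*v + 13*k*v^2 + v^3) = 6*k + v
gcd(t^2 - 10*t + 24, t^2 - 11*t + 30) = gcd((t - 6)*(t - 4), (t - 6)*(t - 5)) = t - 6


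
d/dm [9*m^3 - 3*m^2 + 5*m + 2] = 27*m^2 - 6*m + 5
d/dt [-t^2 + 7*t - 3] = 7 - 2*t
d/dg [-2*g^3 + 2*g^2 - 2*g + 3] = -6*g^2 + 4*g - 2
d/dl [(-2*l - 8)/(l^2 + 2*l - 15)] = 2*(-l^2 - 2*l + 2*(l + 1)*(l + 4) + 15)/(l^2 + 2*l - 15)^2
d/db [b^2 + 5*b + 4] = 2*b + 5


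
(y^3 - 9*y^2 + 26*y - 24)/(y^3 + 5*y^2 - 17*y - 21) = (y^2 - 6*y + 8)/(y^2 + 8*y + 7)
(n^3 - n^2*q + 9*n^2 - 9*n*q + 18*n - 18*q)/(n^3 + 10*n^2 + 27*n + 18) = (n - q)/(n + 1)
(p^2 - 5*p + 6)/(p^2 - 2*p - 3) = (p - 2)/(p + 1)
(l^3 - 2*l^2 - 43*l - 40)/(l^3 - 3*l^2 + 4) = (l^2 - 3*l - 40)/(l^2 - 4*l + 4)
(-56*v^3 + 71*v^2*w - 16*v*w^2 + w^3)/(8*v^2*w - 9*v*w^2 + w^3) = (-7*v + w)/w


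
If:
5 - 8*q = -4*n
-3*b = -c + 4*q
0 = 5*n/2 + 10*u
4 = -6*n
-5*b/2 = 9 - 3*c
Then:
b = 11/13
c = 289/78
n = -2/3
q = 7/24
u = 1/6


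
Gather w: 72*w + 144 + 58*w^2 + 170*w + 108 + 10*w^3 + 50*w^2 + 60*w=10*w^3 + 108*w^2 + 302*w + 252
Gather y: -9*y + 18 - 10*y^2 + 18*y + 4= -10*y^2 + 9*y + 22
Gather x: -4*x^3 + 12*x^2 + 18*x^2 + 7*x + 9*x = -4*x^3 + 30*x^2 + 16*x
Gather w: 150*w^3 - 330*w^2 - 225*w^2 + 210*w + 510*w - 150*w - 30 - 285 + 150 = 150*w^3 - 555*w^2 + 570*w - 165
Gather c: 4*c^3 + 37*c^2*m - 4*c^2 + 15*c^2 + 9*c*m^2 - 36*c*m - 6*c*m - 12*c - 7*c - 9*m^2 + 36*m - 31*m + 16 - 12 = 4*c^3 + c^2*(37*m + 11) + c*(9*m^2 - 42*m - 19) - 9*m^2 + 5*m + 4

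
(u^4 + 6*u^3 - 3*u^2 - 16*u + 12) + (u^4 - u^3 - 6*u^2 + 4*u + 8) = 2*u^4 + 5*u^3 - 9*u^2 - 12*u + 20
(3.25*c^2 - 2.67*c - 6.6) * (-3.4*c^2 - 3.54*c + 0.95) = -11.05*c^4 - 2.427*c^3 + 34.9793*c^2 + 20.8275*c - 6.27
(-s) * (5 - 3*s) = 3*s^2 - 5*s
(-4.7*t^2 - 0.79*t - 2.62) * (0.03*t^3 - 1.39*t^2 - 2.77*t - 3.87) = -0.141*t^5 + 6.5093*t^4 + 14.0385*t^3 + 24.0191*t^2 + 10.3147*t + 10.1394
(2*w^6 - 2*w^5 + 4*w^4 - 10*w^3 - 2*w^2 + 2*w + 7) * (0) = 0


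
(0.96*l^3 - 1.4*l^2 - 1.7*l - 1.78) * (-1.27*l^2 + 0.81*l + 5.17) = -1.2192*l^5 + 2.5556*l^4 + 5.9882*l^3 - 6.3544*l^2 - 10.2308*l - 9.2026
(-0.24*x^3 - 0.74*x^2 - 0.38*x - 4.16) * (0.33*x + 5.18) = -0.0792*x^4 - 1.4874*x^3 - 3.9586*x^2 - 3.3412*x - 21.5488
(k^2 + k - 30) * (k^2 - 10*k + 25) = k^4 - 9*k^3 - 15*k^2 + 325*k - 750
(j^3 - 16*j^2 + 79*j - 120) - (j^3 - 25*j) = -16*j^2 + 104*j - 120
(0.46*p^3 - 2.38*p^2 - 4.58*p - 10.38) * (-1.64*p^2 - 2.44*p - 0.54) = -0.7544*p^5 + 2.7808*p^4 + 13.07*p^3 + 29.4836*p^2 + 27.8004*p + 5.6052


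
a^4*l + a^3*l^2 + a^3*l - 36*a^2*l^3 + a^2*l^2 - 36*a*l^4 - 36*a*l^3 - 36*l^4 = (a - 6*l)*(a + l)*(a + 6*l)*(a*l + l)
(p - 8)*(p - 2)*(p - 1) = p^3 - 11*p^2 + 26*p - 16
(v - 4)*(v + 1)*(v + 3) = v^3 - 13*v - 12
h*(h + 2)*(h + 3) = h^3 + 5*h^2 + 6*h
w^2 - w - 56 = (w - 8)*(w + 7)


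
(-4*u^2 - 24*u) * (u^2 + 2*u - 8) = -4*u^4 - 32*u^3 - 16*u^2 + 192*u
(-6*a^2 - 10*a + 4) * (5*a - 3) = -30*a^3 - 32*a^2 + 50*a - 12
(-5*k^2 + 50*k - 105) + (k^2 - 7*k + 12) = -4*k^2 + 43*k - 93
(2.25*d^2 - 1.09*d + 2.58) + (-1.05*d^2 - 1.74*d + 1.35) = 1.2*d^2 - 2.83*d + 3.93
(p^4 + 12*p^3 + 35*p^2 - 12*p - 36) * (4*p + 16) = 4*p^5 + 64*p^4 + 332*p^3 + 512*p^2 - 336*p - 576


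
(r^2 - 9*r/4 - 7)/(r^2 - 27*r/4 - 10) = (-4*r^2 + 9*r + 28)/(-4*r^2 + 27*r + 40)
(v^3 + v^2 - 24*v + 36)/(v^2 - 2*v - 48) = (v^2 - 5*v + 6)/(v - 8)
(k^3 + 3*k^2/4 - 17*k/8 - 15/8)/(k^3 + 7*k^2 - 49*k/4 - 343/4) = (8*k^3 + 6*k^2 - 17*k - 15)/(2*(4*k^3 + 28*k^2 - 49*k - 343))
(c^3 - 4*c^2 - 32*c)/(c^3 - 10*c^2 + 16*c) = (c + 4)/(c - 2)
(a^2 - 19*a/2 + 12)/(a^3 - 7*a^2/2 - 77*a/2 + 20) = (2*a - 3)/(2*a^2 + 9*a - 5)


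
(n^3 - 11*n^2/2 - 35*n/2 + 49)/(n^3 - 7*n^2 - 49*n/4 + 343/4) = 2*(n - 2)/(2*n - 7)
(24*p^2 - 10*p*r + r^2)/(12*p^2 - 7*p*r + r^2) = (6*p - r)/(3*p - r)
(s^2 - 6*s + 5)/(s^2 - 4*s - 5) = (s - 1)/(s + 1)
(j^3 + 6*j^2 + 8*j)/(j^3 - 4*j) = (j + 4)/(j - 2)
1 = 1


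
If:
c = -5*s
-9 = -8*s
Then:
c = -45/8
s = 9/8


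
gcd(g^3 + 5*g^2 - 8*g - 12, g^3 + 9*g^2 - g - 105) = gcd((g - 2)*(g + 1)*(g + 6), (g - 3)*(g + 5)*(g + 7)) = 1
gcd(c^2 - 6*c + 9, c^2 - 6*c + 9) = c^2 - 6*c + 9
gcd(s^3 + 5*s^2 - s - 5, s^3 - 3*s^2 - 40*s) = s + 5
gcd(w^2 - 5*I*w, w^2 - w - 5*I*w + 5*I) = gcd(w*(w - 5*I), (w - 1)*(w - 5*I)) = w - 5*I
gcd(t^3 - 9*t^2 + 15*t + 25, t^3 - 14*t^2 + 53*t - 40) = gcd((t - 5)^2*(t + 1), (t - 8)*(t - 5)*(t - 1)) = t - 5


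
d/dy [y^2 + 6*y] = 2*y + 6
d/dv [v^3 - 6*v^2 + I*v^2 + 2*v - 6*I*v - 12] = 3*v^2 + 2*v*(-6 + I) + 2 - 6*I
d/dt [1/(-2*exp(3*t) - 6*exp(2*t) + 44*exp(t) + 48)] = (3*exp(2*t) + 6*exp(t) - 22)*exp(t)/(2*(exp(3*t) + 3*exp(2*t) - 22*exp(t) - 24)^2)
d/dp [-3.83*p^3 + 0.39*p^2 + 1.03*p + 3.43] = -11.49*p^2 + 0.78*p + 1.03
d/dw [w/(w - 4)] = -4/(w - 4)^2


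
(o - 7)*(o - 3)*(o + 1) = o^3 - 9*o^2 + 11*o + 21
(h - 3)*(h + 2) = h^2 - h - 6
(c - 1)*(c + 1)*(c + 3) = c^3 + 3*c^2 - c - 3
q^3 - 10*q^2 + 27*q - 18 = (q - 6)*(q - 3)*(q - 1)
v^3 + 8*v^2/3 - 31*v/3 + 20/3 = (v - 4/3)*(v - 1)*(v + 5)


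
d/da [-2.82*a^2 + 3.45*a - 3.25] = 3.45 - 5.64*a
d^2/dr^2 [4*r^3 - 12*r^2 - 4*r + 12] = 24*r - 24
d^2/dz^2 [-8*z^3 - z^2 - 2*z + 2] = -48*z - 2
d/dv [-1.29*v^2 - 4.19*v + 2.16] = -2.58*v - 4.19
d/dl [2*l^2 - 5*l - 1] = 4*l - 5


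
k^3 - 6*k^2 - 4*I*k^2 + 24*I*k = k*(k - 6)*(k - 4*I)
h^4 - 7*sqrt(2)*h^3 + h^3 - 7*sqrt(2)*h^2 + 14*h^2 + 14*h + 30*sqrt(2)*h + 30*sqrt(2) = (h + 1)*(h - 5*sqrt(2))*(h - 3*sqrt(2))*(h + sqrt(2))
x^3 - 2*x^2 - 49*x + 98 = (x - 7)*(x - 2)*(x + 7)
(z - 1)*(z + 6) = z^2 + 5*z - 6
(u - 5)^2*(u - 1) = u^3 - 11*u^2 + 35*u - 25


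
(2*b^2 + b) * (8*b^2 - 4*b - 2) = 16*b^4 - 8*b^2 - 2*b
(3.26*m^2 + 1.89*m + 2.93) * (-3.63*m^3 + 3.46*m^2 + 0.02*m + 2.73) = -11.8338*m^5 + 4.4189*m^4 - 4.0313*m^3 + 19.0754*m^2 + 5.2183*m + 7.9989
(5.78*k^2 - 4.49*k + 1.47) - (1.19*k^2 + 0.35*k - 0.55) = 4.59*k^2 - 4.84*k + 2.02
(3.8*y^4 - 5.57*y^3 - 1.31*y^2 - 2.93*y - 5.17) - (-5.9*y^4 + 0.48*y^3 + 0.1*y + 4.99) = 9.7*y^4 - 6.05*y^3 - 1.31*y^2 - 3.03*y - 10.16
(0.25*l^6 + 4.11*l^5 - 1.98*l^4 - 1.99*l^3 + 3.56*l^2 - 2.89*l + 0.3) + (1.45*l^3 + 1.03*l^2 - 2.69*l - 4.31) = 0.25*l^6 + 4.11*l^5 - 1.98*l^4 - 0.54*l^3 + 4.59*l^2 - 5.58*l - 4.01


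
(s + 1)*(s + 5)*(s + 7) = s^3 + 13*s^2 + 47*s + 35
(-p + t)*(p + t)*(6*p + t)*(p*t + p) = -6*p^4*t - 6*p^4 - p^3*t^2 - p^3*t + 6*p^2*t^3 + 6*p^2*t^2 + p*t^4 + p*t^3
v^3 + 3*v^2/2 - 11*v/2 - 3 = (v - 2)*(v + 1/2)*(v + 3)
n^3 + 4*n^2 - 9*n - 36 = (n - 3)*(n + 3)*(n + 4)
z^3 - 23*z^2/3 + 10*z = z*(z - 6)*(z - 5/3)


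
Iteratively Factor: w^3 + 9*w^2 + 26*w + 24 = (w + 3)*(w^2 + 6*w + 8) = (w + 2)*(w + 3)*(w + 4)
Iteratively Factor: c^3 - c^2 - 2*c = (c)*(c^2 - c - 2) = c*(c - 2)*(c + 1)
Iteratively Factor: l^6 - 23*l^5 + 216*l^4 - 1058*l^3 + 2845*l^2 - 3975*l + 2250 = (l - 3)*(l^5 - 20*l^4 + 156*l^3 - 590*l^2 + 1075*l - 750) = (l - 3)^2*(l^4 - 17*l^3 + 105*l^2 - 275*l + 250) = (l - 5)*(l - 3)^2*(l^3 - 12*l^2 + 45*l - 50) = (l - 5)^2*(l - 3)^2*(l^2 - 7*l + 10) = (l - 5)^2*(l - 3)^2*(l - 2)*(l - 5)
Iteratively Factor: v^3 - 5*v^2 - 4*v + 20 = (v - 2)*(v^2 - 3*v - 10) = (v - 5)*(v - 2)*(v + 2)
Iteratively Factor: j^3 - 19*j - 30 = (j - 5)*(j^2 + 5*j + 6) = (j - 5)*(j + 3)*(j + 2)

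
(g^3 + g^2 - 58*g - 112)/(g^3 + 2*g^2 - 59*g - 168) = (g + 2)/(g + 3)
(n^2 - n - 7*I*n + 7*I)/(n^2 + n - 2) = (n - 7*I)/(n + 2)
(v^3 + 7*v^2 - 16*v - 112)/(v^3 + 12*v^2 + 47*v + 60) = (v^2 + 3*v - 28)/(v^2 + 8*v + 15)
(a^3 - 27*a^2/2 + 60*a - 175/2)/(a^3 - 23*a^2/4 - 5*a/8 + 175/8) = 4*(2*a^2 - 17*a + 35)/(8*a^2 - 6*a - 35)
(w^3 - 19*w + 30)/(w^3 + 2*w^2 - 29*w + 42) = (w + 5)/(w + 7)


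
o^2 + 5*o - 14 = (o - 2)*(o + 7)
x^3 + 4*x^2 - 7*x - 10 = (x - 2)*(x + 1)*(x + 5)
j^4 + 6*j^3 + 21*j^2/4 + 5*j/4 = j*(j + 1/2)^2*(j + 5)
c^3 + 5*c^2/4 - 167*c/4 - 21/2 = (c - 6)*(c + 1/4)*(c + 7)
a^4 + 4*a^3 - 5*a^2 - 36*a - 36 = (a - 3)*(a + 2)^2*(a + 3)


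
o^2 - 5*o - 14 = (o - 7)*(o + 2)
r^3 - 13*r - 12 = (r - 4)*(r + 1)*(r + 3)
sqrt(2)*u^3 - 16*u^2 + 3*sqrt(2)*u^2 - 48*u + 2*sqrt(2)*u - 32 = (u + 2)*(u - 8*sqrt(2))*(sqrt(2)*u + sqrt(2))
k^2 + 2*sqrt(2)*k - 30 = (k - 3*sqrt(2))*(k + 5*sqrt(2))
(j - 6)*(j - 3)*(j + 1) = j^3 - 8*j^2 + 9*j + 18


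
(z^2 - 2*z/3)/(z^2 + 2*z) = (z - 2/3)/(z + 2)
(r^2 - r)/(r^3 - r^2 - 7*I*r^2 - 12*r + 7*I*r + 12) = r/(r^2 - 7*I*r - 12)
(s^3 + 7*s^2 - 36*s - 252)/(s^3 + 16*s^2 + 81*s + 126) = (s - 6)/(s + 3)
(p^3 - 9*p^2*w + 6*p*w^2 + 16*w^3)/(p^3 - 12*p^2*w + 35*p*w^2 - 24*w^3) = (p^2 - p*w - 2*w^2)/(p^2 - 4*p*w + 3*w^2)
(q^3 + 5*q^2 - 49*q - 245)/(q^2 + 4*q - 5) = (q^2 - 49)/(q - 1)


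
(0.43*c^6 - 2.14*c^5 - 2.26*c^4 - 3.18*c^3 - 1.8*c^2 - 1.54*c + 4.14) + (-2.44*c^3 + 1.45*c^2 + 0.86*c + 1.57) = 0.43*c^6 - 2.14*c^5 - 2.26*c^4 - 5.62*c^3 - 0.35*c^2 - 0.68*c + 5.71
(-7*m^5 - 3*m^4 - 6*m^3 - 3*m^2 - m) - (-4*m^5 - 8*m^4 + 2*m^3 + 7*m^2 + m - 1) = -3*m^5 + 5*m^4 - 8*m^3 - 10*m^2 - 2*m + 1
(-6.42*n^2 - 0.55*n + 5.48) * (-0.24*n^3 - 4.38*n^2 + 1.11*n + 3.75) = 1.5408*n^5 + 28.2516*n^4 - 6.0324*n^3 - 48.6879*n^2 + 4.0203*n + 20.55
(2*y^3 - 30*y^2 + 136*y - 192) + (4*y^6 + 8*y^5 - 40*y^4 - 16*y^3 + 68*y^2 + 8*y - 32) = 4*y^6 + 8*y^5 - 40*y^4 - 14*y^3 + 38*y^2 + 144*y - 224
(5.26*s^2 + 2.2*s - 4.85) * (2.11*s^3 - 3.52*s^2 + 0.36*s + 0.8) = 11.0986*s^5 - 13.8732*s^4 - 16.0839*s^3 + 22.072*s^2 + 0.0140000000000005*s - 3.88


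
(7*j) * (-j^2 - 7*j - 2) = -7*j^3 - 49*j^2 - 14*j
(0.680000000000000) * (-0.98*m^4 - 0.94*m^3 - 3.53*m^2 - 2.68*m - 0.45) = -0.6664*m^4 - 0.6392*m^3 - 2.4004*m^2 - 1.8224*m - 0.306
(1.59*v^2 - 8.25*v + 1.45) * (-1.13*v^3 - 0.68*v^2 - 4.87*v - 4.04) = -1.7967*v^5 + 8.2413*v^4 - 3.7718*v^3 + 32.7679*v^2 + 26.2685*v - 5.858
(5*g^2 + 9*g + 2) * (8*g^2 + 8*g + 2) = 40*g^4 + 112*g^3 + 98*g^2 + 34*g + 4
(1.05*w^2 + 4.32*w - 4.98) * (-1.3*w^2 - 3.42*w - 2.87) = -1.365*w^4 - 9.207*w^3 - 11.3139*w^2 + 4.6332*w + 14.2926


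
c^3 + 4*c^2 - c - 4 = (c - 1)*(c + 1)*(c + 4)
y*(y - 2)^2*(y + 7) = y^4 + 3*y^3 - 24*y^2 + 28*y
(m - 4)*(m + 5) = m^2 + m - 20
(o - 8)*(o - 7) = o^2 - 15*o + 56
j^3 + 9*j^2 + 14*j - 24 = (j - 1)*(j + 4)*(j + 6)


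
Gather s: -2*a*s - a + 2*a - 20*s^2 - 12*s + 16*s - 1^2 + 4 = a - 20*s^2 + s*(4 - 2*a) + 3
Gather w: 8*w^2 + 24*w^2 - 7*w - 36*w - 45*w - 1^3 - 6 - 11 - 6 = 32*w^2 - 88*w - 24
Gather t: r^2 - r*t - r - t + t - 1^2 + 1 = r^2 - r*t - r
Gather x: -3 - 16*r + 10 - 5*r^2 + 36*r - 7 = -5*r^2 + 20*r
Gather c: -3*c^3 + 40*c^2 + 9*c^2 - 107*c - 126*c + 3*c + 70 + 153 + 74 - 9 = -3*c^3 + 49*c^2 - 230*c + 288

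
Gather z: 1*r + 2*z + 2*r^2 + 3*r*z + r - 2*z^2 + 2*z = 2*r^2 + 2*r - 2*z^2 + z*(3*r + 4)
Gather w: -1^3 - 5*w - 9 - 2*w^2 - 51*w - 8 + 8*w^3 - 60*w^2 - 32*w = 8*w^3 - 62*w^2 - 88*w - 18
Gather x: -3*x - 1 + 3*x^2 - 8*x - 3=3*x^2 - 11*x - 4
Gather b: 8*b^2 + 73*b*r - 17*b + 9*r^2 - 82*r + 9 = 8*b^2 + b*(73*r - 17) + 9*r^2 - 82*r + 9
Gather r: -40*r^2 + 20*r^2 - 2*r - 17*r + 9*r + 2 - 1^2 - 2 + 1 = -20*r^2 - 10*r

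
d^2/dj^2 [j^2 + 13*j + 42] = 2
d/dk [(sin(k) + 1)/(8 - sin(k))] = 9*cos(k)/(sin(k) - 8)^2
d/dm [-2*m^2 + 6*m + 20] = 6 - 4*m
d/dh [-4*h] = -4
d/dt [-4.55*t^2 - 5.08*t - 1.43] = -9.1*t - 5.08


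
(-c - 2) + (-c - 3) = -2*c - 5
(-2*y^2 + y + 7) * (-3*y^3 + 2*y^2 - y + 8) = 6*y^5 - 7*y^4 - 17*y^3 - 3*y^2 + y + 56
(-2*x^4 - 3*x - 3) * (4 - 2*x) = 4*x^5 - 8*x^4 + 6*x^2 - 6*x - 12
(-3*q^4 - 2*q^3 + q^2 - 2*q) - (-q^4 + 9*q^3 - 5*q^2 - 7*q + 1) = -2*q^4 - 11*q^3 + 6*q^2 + 5*q - 1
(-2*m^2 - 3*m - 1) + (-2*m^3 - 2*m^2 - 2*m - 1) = -2*m^3 - 4*m^2 - 5*m - 2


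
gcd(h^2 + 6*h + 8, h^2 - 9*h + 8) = 1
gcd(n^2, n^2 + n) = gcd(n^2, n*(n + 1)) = n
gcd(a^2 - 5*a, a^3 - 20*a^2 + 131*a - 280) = a - 5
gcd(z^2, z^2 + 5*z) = z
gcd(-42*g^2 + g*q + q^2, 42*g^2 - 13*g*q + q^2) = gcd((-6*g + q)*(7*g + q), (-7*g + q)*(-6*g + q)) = -6*g + q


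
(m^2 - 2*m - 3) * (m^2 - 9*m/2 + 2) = m^4 - 13*m^3/2 + 8*m^2 + 19*m/2 - 6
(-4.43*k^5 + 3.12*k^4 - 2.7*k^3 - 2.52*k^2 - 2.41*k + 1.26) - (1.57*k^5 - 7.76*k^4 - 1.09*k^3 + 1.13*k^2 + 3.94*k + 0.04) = -6.0*k^5 + 10.88*k^4 - 1.61*k^3 - 3.65*k^2 - 6.35*k + 1.22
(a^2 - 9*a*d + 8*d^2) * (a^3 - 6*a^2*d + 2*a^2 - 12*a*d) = a^5 - 15*a^4*d + 2*a^4 + 62*a^3*d^2 - 30*a^3*d - 48*a^2*d^3 + 124*a^2*d^2 - 96*a*d^3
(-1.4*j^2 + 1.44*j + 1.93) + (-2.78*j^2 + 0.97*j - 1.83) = -4.18*j^2 + 2.41*j + 0.0999999999999999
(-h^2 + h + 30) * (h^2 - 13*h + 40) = -h^4 + 14*h^3 - 23*h^2 - 350*h + 1200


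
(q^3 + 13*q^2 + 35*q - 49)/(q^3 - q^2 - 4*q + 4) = (q^2 + 14*q + 49)/(q^2 - 4)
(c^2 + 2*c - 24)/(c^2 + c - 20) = (c + 6)/(c + 5)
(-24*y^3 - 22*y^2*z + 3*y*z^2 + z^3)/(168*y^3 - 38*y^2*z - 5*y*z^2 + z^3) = (-y - z)/(7*y - z)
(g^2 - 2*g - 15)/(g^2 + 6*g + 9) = (g - 5)/(g + 3)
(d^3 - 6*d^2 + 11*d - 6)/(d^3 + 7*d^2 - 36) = (d^2 - 4*d + 3)/(d^2 + 9*d + 18)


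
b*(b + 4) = b^2 + 4*b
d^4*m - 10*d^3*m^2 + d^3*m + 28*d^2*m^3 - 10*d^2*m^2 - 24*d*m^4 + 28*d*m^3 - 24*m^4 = (d - 6*m)*(d - 2*m)^2*(d*m + m)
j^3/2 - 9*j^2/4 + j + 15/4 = (j/2 + 1/2)*(j - 3)*(j - 5/2)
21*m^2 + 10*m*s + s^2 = (3*m + s)*(7*m + s)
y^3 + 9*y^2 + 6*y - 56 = (y - 2)*(y + 4)*(y + 7)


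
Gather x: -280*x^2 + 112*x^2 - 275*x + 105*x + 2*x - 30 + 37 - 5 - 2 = -168*x^2 - 168*x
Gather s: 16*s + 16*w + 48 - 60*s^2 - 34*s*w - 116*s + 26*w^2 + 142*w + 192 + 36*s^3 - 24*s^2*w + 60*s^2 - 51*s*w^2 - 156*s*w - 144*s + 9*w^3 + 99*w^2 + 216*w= 36*s^3 - 24*s^2*w + s*(-51*w^2 - 190*w - 244) + 9*w^3 + 125*w^2 + 374*w + 240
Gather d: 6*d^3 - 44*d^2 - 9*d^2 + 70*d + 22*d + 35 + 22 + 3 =6*d^3 - 53*d^2 + 92*d + 60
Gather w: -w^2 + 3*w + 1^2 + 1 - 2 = -w^2 + 3*w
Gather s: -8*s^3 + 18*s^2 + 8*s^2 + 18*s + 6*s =-8*s^3 + 26*s^2 + 24*s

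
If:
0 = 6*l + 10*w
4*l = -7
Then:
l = -7/4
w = 21/20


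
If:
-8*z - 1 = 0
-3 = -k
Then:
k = 3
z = -1/8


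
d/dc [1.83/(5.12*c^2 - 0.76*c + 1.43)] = (1.3908 - 18.7392*c)/(5.12*c^2 - 0.76*c + 1.43)^2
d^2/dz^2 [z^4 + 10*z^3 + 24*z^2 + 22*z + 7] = 12*z^2 + 60*z + 48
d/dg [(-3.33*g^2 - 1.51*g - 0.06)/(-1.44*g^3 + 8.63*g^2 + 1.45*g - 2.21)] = (-4.7952*g^4 - 4.3488*g^3 + 7.9436*g^2 + 15.7542*g + 3.4241)/(2.0736*g^6 - 24.8544*g^5 + 70.3009*g^4 + 31.3918*g^3 - 36.0421*g^2 - 6.409*g + 4.8841)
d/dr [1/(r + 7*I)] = -1/(r + 7*I)^2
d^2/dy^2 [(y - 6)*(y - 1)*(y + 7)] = 6*y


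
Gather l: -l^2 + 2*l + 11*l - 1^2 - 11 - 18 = -l^2 + 13*l - 30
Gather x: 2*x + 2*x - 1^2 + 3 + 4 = 4*x + 6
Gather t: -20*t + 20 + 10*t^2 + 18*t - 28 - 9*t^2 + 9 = t^2 - 2*t + 1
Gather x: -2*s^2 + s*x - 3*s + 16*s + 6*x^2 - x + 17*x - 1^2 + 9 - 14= -2*s^2 + 13*s + 6*x^2 + x*(s + 16) - 6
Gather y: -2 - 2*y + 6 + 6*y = 4*y + 4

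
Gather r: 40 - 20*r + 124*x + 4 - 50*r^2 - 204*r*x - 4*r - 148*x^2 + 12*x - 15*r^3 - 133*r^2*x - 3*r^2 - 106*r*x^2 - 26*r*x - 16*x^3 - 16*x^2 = -15*r^3 + r^2*(-133*x - 53) + r*(-106*x^2 - 230*x - 24) - 16*x^3 - 164*x^2 + 136*x + 44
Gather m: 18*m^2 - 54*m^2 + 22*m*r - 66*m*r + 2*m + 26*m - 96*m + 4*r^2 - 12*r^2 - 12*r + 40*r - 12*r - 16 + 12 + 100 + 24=-36*m^2 + m*(-44*r - 68) - 8*r^2 + 16*r + 120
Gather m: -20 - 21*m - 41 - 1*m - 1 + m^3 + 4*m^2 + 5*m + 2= m^3 + 4*m^2 - 17*m - 60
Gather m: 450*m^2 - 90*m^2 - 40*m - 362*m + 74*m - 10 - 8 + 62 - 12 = 360*m^2 - 328*m + 32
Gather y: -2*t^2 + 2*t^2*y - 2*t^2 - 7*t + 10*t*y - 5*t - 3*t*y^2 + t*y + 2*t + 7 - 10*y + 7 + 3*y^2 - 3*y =-4*t^2 - 10*t + y^2*(3 - 3*t) + y*(2*t^2 + 11*t - 13) + 14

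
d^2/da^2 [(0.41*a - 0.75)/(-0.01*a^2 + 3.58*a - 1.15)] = (-(0.02*a - 3.58)*(0.04*a - 7.16)*(0.41*a - 0.75) + (0.0246*a - 2.9506)*(0.01*a^2 - 3.58*a + 1.15))/(0.01*a^2 - 3.58*a + 1.15)^3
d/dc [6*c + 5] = 6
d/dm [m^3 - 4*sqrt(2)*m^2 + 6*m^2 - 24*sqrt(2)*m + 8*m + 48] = 3*m^2 - 8*sqrt(2)*m + 12*m - 24*sqrt(2) + 8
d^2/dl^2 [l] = 0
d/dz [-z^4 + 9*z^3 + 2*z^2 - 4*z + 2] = -4*z^3 + 27*z^2 + 4*z - 4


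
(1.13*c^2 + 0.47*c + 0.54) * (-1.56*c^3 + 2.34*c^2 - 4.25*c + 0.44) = -1.7628*c^5 + 1.911*c^4 - 4.5451*c^3 - 0.2367*c^2 - 2.0882*c + 0.2376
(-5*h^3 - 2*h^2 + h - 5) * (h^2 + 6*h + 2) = -5*h^5 - 32*h^4 - 21*h^3 - 3*h^2 - 28*h - 10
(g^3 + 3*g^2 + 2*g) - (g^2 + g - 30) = g^3 + 2*g^2 + g + 30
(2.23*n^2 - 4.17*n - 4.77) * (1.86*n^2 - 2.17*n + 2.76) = 4.1478*n^4 - 12.5953*n^3 + 6.3315*n^2 - 1.1583*n - 13.1652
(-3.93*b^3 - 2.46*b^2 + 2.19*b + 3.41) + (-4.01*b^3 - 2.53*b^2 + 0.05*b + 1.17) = -7.94*b^3 - 4.99*b^2 + 2.24*b + 4.58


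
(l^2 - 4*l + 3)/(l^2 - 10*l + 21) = (l - 1)/(l - 7)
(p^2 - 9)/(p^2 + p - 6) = (p - 3)/(p - 2)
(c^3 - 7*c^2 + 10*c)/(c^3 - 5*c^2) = (c - 2)/c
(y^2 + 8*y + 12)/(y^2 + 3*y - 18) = (y + 2)/(y - 3)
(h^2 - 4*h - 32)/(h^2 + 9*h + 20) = (h - 8)/(h + 5)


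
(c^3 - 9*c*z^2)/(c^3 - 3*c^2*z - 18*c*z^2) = (-c + 3*z)/(-c + 6*z)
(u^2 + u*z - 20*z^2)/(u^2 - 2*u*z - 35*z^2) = (-u + 4*z)/(-u + 7*z)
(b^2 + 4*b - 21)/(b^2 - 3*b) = (b + 7)/b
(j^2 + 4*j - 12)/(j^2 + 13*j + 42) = (j - 2)/(j + 7)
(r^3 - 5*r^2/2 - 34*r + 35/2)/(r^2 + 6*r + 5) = (2*r^2 - 15*r + 7)/(2*(r + 1))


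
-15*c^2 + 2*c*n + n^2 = (-3*c + n)*(5*c + n)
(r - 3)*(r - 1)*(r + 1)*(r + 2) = r^4 - r^3 - 7*r^2 + r + 6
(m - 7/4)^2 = m^2 - 7*m/2 + 49/16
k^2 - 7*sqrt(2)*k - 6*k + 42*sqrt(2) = (k - 6)*(k - 7*sqrt(2))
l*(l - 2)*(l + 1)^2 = l^4 - 3*l^2 - 2*l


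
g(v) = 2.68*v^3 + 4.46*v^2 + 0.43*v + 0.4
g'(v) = 8.04*v^2 + 8.92*v + 0.43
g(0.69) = 3.70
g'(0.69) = 10.41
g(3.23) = 138.63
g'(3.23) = 113.12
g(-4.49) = -154.21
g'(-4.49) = 122.47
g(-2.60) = -17.67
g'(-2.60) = 31.59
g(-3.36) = -52.35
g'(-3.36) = 61.23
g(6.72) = 1017.98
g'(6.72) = 423.45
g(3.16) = 130.86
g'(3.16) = 108.90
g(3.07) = 121.30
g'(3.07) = 103.59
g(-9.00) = -1595.93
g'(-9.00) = 571.39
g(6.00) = 742.42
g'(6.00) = 343.39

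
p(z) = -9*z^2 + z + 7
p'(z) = 1 - 18*z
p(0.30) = 6.49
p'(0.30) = -4.40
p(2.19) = -33.97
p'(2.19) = -38.42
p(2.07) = -29.49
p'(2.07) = -36.26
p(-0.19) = 6.49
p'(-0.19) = 4.42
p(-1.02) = -3.38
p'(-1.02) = 19.36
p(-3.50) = -106.75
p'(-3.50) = 64.00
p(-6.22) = -347.42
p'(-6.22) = 112.96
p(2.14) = -32.08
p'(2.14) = -37.52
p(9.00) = -713.00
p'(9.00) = -161.00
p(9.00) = -713.00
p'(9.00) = -161.00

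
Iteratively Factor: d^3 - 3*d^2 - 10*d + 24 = (d - 2)*(d^2 - d - 12) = (d - 2)*(d + 3)*(d - 4)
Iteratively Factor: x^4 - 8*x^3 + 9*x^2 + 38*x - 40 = (x - 1)*(x^3 - 7*x^2 + 2*x + 40) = (x - 4)*(x - 1)*(x^2 - 3*x - 10) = (x - 5)*(x - 4)*(x - 1)*(x + 2)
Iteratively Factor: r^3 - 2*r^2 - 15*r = (r + 3)*(r^2 - 5*r) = (r - 5)*(r + 3)*(r)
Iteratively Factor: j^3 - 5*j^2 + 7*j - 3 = (j - 1)*(j^2 - 4*j + 3) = (j - 1)^2*(j - 3)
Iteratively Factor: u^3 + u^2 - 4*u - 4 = (u - 2)*(u^2 + 3*u + 2) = (u - 2)*(u + 1)*(u + 2)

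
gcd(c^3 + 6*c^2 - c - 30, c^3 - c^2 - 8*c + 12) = c^2 + c - 6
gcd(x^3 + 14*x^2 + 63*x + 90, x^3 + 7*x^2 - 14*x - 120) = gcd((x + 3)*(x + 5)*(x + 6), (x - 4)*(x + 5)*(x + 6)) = x^2 + 11*x + 30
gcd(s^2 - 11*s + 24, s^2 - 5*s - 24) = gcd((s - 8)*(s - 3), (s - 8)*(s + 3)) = s - 8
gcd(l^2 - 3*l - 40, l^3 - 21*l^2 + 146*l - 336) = l - 8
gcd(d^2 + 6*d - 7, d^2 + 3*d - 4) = d - 1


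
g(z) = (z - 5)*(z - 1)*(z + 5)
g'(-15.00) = 680.00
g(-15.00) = -3200.00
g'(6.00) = 71.00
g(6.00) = 55.00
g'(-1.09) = -19.26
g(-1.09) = 49.77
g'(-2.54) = -0.57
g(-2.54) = 65.66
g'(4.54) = 27.75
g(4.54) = -15.53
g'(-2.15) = -6.83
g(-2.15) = 64.19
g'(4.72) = 32.40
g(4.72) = -10.12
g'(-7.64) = 165.39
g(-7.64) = -288.31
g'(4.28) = 21.40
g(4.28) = -21.92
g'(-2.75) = 3.19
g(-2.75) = 65.39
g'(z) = (z - 5)*(z - 1) + (z - 5)*(z + 5) + (z - 1)*(z + 5)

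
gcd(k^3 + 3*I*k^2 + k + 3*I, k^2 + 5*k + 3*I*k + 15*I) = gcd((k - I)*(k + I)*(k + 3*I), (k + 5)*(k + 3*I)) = k + 3*I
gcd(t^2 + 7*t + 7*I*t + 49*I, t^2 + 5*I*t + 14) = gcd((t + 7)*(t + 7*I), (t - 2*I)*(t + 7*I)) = t + 7*I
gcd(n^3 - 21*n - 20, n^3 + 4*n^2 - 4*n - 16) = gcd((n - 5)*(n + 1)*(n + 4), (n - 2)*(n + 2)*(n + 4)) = n + 4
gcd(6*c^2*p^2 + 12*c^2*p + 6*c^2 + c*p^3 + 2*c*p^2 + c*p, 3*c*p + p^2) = 1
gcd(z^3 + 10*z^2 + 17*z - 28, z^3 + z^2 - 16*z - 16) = z + 4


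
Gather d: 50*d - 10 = 50*d - 10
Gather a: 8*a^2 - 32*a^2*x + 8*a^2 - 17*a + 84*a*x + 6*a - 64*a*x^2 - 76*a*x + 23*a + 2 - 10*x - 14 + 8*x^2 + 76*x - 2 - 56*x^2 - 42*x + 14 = a^2*(16 - 32*x) + a*(-64*x^2 + 8*x + 12) - 48*x^2 + 24*x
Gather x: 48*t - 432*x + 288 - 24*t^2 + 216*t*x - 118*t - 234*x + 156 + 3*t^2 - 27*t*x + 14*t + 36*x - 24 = -21*t^2 - 56*t + x*(189*t - 630) + 420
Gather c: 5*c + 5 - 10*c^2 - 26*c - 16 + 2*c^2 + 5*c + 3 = -8*c^2 - 16*c - 8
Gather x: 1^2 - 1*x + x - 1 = 0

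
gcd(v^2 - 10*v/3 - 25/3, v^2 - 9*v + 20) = v - 5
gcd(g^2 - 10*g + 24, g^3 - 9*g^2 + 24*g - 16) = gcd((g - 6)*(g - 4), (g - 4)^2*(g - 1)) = g - 4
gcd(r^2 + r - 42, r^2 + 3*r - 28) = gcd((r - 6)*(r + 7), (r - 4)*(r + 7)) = r + 7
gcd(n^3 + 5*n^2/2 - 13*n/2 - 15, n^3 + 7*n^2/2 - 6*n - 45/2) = n^2 + n/2 - 15/2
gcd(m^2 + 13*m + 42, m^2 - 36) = m + 6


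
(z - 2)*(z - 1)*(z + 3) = z^3 - 7*z + 6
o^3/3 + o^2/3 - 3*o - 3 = (o/3 + 1)*(o - 3)*(o + 1)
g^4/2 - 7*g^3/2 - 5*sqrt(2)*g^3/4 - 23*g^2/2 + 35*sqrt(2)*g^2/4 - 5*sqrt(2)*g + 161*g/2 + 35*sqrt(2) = (g/2 + sqrt(2))*(g - 7)*(g - 5*sqrt(2))*(g + sqrt(2)/2)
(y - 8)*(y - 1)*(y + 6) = y^3 - 3*y^2 - 46*y + 48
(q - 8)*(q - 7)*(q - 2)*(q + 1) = q^4 - 16*q^3 + 69*q^2 - 26*q - 112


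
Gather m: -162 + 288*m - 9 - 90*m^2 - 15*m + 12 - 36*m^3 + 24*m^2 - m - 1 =-36*m^3 - 66*m^2 + 272*m - 160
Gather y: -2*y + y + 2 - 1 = 1 - y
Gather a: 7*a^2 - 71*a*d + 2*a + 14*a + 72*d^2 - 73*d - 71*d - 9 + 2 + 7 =7*a^2 + a*(16 - 71*d) + 72*d^2 - 144*d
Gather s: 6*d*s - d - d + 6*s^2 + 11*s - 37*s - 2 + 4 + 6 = -2*d + 6*s^2 + s*(6*d - 26) + 8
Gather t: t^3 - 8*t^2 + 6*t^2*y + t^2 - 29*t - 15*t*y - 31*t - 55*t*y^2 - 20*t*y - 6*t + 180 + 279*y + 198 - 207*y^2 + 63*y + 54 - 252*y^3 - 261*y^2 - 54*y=t^3 + t^2*(6*y - 7) + t*(-55*y^2 - 35*y - 66) - 252*y^3 - 468*y^2 + 288*y + 432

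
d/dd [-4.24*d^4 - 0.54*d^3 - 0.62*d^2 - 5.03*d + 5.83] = -16.96*d^3 - 1.62*d^2 - 1.24*d - 5.03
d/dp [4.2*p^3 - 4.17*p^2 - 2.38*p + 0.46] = 12.6*p^2 - 8.34*p - 2.38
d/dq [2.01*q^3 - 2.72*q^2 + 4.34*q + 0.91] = 6.03*q^2 - 5.44*q + 4.34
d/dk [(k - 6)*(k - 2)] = 2*k - 8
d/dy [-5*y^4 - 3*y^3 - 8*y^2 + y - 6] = -20*y^3 - 9*y^2 - 16*y + 1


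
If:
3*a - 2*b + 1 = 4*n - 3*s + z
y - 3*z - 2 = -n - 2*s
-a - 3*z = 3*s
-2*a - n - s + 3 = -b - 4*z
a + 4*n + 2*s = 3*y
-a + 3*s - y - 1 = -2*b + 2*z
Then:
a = 57/34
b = 32/17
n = 8/17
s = -4/17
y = 35/34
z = -11/34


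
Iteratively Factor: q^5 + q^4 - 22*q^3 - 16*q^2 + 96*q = (q - 4)*(q^4 + 5*q^3 - 2*q^2 - 24*q) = q*(q - 4)*(q^3 + 5*q^2 - 2*q - 24) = q*(q - 4)*(q - 2)*(q^2 + 7*q + 12) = q*(q - 4)*(q - 2)*(q + 3)*(q + 4)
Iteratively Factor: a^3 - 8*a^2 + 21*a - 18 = (a - 3)*(a^2 - 5*a + 6) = (a - 3)^2*(a - 2)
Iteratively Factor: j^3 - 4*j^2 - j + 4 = (j + 1)*(j^2 - 5*j + 4) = (j - 4)*(j + 1)*(j - 1)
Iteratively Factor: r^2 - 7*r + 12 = (r - 3)*(r - 4)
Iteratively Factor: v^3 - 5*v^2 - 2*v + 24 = (v - 4)*(v^2 - v - 6) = (v - 4)*(v - 3)*(v + 2)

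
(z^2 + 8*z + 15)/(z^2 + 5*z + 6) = (z + 5)/(z + 2)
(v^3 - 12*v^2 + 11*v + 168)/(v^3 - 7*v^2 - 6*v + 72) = (v^2 - 15*v + 56)/(v^2 - 10*v + 24)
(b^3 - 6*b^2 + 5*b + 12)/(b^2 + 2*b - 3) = (b^3 - 6*b^2 + 5*b + 12)/(b^2 + 2*b - 3)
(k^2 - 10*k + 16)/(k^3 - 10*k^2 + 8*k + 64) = (k - 2)/(k^2 - 2*k - 8)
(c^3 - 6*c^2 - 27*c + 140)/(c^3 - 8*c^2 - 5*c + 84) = (c + 5)/(c + 3)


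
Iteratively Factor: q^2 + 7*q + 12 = (q + 4)*(q + 3)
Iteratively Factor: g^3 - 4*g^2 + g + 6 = (g - 2)*(g^2 - 2*g - 3) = (g - 2)*(g + 1)*(g - 3)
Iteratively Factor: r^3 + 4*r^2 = (r + 4)*(r^2) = r*(r + 4)*(r)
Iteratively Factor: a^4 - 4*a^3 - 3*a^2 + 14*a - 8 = (a + 2)*(a^3 - 6*a^2 + 9*a - 4) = (a - 1)*(a + 2)*(a^2 - 5*a + 4) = (a - 4)*(a - 1)*(a + 2)*(a - 1)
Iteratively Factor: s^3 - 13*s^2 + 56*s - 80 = (s - 5)*(s^2 - 8*s + 16) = (s - 5)*(s - 4)*(s - 4)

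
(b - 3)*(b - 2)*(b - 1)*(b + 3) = b^4 - 3*b^3 - 7*b^2 + 27*b - 18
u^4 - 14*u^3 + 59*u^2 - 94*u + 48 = (u - 8)*(u - 3)*(u - 2)*(u - 1)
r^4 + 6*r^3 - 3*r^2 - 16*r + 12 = (r - 1)^2*(r + 2)*(r + 6)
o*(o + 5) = o^2 + 5*o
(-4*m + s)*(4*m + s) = -16*m^2 + s^2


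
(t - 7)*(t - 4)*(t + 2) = t^3 - 9*t^2 + 6*t + 56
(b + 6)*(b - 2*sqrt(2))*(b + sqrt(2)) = b^3 - sqrt(2)*b^2 + 6*b^2 - 6*sqrt(2)*b - 4*b - 24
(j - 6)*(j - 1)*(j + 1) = j^3 - 6*j^2 - j + 6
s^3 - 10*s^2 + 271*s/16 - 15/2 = (s - 8)*(s - 5/4)*(s - 3/4)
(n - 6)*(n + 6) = n^2 - 36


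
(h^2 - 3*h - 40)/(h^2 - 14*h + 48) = (h + 5)/(h - 6)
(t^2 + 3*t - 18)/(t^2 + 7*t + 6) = (t - 3)/(t + 1)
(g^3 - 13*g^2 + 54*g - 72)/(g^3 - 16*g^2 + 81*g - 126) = (g - 4)/(g - 7)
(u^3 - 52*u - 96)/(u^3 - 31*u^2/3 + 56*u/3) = 3*(u^2 + 8*u + 12)/(u*(3*u - 7))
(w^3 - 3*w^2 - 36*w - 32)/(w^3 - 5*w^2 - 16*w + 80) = (w^2 - 7*w - 8)/(w^2 - 9*w + 20)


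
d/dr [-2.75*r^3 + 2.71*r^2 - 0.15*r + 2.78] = -8.25*r^2 + 5.42*r - 0.15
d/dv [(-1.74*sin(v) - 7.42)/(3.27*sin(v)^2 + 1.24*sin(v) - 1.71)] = (5.6898*sin(v)^2 + 48.5268*sin(v) + 12.1762)*cos(v)/(10.6929*sin(v)^4 + 8.1096*sin(v)^3 - 9.6458*sin(v)^2 - 4.2408*sin(v) + 2.9241)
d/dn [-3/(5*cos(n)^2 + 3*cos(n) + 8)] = -3*(10*cos(n) + 3)*sin(n)/(5*cos(n)^2 + 3*cos(n) + 8)^2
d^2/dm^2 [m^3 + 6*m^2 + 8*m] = 6*m + 12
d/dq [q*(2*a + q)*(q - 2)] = 4*a*q - 4*a + 3*q^2 - 4*q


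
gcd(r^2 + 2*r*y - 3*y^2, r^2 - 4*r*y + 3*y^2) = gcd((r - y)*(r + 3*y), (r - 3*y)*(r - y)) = -r + y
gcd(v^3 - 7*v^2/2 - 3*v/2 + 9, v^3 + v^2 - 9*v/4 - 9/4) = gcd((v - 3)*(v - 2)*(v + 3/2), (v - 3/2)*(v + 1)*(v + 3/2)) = v + 3/2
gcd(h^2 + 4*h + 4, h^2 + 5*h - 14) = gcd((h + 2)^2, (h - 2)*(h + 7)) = 1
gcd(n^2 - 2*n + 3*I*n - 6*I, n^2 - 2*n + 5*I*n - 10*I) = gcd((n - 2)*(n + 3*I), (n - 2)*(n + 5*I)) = n - 2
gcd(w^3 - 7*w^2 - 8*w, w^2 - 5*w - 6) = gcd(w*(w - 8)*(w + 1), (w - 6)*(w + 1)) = w + 1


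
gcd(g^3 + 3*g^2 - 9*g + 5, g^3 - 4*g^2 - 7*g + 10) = g - 1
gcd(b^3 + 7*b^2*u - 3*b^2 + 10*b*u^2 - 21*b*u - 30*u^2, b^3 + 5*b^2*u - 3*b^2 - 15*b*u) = b^2 + 5*b*u - 3*b - 15*u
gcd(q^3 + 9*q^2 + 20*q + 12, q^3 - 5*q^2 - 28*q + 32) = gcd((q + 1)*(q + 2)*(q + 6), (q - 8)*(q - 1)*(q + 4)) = 1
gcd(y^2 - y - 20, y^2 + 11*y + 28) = y + 4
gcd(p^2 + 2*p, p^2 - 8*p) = p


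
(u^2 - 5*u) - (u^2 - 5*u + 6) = -6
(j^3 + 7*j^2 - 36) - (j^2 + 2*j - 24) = j^3 + 6*j^2 - 2*j - 12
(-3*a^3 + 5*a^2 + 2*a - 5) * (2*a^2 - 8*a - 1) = -6*a^5 + 34*a^4 - 33*a^3 - 31*a^2 + 38*a + 5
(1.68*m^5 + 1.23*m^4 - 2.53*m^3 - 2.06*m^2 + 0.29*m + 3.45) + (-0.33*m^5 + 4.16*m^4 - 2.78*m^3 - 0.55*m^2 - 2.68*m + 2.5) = 1.35*m^5 + 5.39*m^4 - 5.31*m^3 - 2.61*m^2 - 2.39*m + 5.95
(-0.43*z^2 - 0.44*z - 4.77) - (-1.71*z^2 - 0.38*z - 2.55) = 1.28*z^2 - 0.06*z - 2.22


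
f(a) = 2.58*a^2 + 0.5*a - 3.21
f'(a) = 5.16*a + 0.5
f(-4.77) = 53.11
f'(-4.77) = -24.11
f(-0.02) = -3.22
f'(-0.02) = 0.40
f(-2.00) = 6.11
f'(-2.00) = -9.82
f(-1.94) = 5.53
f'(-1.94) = -9.51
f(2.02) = 8.33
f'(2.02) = 10.92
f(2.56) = 14.98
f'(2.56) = 13.71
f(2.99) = 21.35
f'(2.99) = 15.93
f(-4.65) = 50.25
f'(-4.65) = -23.49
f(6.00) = 92.67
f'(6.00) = 31.46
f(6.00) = 92.67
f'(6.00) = 31.46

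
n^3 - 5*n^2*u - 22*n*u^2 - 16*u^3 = (n - 8*u)*(n + u)*(n + 2*u)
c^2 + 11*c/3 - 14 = (c - 7/3)*(c + 6)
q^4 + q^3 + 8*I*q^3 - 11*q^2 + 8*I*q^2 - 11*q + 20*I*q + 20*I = (q + 1)*(q - I)*(q + 4*I)*(q + 5*I)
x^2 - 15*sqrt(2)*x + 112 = (x - 8*sqrt(2))*(x - 7*sqrt(2))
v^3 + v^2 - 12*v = v*(v - 3)*(v + 4)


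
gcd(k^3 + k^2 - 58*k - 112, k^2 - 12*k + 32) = k - 8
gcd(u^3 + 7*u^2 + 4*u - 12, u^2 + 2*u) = u + 2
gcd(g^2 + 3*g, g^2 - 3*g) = g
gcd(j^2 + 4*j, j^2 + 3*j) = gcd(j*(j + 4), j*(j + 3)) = j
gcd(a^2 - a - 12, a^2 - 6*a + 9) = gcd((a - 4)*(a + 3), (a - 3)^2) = 1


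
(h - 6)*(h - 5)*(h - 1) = h^3 - 12*h^2 + 41*h - 30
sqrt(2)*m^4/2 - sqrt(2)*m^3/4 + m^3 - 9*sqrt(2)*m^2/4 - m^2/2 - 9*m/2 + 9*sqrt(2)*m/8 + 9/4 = (m - 1/2)*(m - 3*sqrt(2)/2)*(m + 3*sqrt(2)/2)*(sqrt(2)*m/2 + 1)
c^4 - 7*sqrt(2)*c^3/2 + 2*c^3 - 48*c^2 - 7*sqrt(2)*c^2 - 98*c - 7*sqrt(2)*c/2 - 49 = (c + 1)^2*(c - 7*sqrt(2))*(c + 7*sqrt(2)/2)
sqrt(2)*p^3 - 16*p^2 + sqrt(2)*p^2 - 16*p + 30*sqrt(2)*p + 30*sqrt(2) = (p - 5*sqrt(2))*(p - 3*sqrt(2))*(sqrt(2)*p + sqrt(2))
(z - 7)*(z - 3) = z^2 - 10*z + 21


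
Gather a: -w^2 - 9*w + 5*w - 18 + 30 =-w^2 - 4*w + 12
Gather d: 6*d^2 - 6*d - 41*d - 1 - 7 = 6*d^2 - 47*d - 8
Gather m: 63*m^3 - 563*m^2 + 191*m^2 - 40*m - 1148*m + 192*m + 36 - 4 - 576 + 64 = 63*m^3 - 372*m^2 - 996*m - 480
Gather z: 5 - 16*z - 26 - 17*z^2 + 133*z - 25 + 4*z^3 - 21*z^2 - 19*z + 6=4*z^3 - 38*z^2 + 98*z - 40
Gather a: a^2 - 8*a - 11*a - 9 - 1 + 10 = a^2 - 19*a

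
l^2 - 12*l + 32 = (l - 8)*(l - 4)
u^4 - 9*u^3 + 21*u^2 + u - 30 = (u - 5)*(u - 3)*(u - 2)*(u + 1)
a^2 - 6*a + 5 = (a - 5)*(a - 1)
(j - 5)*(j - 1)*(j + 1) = j^3 - 5*j^2 - j + 5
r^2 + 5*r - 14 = (r - 2)*(r + 7)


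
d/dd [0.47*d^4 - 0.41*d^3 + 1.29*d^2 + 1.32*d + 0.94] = 1.88*d^3 - 1.23*d^2 + 2.58*d + 1.32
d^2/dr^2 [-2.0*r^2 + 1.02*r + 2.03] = -4.00000000000000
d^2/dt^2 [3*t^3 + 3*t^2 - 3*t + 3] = 18*t + 6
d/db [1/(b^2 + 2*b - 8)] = 2*(-b - 1)/(b^2 + 2*b - 8)^2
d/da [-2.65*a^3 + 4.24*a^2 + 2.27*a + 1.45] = -7.95*a^2 + 8.48*a + 2.27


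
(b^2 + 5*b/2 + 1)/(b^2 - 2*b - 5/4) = 2*(b + 2)/(2*b - 5)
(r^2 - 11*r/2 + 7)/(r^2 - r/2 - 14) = (-2*r^2 + 11*r - 14)/(-2*r^2 + r + 28)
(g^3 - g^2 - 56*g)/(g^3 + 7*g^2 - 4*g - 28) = g*(g - 8)/(g^2 - 4)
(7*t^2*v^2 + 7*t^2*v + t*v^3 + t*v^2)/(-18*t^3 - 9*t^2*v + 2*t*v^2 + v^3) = t*v*(-7*t*v - 7*t - v^2 - v)/(18*t^3 + 9*t^2*v - 2*t*v^2 - v^3)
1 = 1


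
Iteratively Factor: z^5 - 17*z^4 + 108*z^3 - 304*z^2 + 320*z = (z)*(z^4 - 17*z^3 + 108*z^2 - 304*z + 320) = z*(z - 4)*(z^3 - 13*z^2 + 56*z - 80) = z*(z - 4)^2*(z^2 - 9*z + 20) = z*(z - 5)*(z - 4)^2*(z - 4)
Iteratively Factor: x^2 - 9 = (x - 3)*(x + 3)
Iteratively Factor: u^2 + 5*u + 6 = (u + 3)*(u + 2)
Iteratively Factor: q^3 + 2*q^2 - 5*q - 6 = (q + 1)*(q^2 + q - 6) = (q - 2)*(q + 1)*(q + 3)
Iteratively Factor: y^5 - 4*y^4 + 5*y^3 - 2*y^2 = (y)*(y^4 - 4*y^3 + 5*y^2 - 2*y) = y*(y - 1)*(y^3 - 3*y^2 + 2*y) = y*(y - 2)*(y - 1)*(y^2 - y) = y^2*(y - 2)*(y - 1)*(y - 1)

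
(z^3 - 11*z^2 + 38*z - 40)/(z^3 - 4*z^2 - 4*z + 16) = (z - 5)/(z + 2)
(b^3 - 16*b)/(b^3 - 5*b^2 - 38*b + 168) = b*(b + 4)/(b^2 - b - 42)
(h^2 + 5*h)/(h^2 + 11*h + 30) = h/(h + 6)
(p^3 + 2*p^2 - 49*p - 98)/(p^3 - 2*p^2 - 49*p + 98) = (p + 2)/(p - 2)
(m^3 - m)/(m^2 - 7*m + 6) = m*(m + 1)/(m - 6)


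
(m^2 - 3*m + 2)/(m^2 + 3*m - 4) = (m - 2)/(m + 4)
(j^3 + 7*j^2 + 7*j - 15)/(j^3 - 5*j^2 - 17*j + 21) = (j + 5)/(j - 7)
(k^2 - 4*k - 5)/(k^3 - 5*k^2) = (k + 1)/k^2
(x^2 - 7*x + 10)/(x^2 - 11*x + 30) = (x - 2)/(x - 6)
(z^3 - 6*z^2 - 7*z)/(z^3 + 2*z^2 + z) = (z - 7)/(z + 1)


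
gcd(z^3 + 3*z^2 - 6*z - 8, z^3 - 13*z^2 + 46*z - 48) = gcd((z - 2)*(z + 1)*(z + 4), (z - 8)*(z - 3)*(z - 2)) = z - 2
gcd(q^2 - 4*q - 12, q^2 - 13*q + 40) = 1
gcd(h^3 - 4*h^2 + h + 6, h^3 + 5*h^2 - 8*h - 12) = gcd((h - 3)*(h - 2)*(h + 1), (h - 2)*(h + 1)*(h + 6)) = h^2 - h - 2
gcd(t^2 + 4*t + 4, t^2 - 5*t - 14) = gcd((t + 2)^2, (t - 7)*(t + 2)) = t + 2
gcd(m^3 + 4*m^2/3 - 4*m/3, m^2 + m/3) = m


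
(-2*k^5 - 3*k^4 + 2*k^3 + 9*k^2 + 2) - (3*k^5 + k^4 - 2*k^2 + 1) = -5*k^5 - 4*k^4 + 2*k^3 + 11*k^2 + 1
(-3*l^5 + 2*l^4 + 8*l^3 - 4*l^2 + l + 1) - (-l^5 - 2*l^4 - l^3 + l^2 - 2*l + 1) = -2*l^5 + 4*l^4 + 9*l^3 - 5*l^2 + 3*l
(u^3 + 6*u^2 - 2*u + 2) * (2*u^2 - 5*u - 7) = 2*u^5 + 7*u^4 - 41*u^3 - 28*u^2 + 4*u - 14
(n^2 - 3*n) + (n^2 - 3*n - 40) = 2*n^2 - 6*n - 40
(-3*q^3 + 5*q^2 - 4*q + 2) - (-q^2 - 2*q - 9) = -3*q^3 + 6*q^2 - 2*q + 11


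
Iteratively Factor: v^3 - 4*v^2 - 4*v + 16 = (v + 2)*(v^2 - 6*v + 8) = (v - 2)*(v + 2)*(v - 4)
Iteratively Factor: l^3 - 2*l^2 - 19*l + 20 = (l - 5)*(l^2 + 3*l - 4) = (l - 5)*(l + 4)*(l - 1)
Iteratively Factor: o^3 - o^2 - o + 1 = (o - 1)*(o^2 - 1) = (o - 1)*(o + 1)*(o - 1)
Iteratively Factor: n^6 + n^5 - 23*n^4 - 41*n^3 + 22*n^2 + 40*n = (n - 1)*(n^5 + 2*n^4 - 21*n^3 - 62*n^2 - 40*n) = (n - 1)*(n + 2)*(n^4 - 21*n^2 - 20*n) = (n - 1)*(n + 2)*(n + 4)*(n^3 - 4*n^2 - 5*n) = n*(n - 1)*(n + 2)*(n + 4)*(n^2 - 4*n - 5) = n*(n - 1)*(n + 1)*(n + 2)*(n + 4)*(n - 5)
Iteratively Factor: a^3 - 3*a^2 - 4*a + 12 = (a - 2)*(a^2 - a - 6) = (a - 2)*(a + 2)*(a - 3)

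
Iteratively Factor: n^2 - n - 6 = (n - 3)*(n + 2)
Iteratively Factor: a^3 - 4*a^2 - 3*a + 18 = (a + 2)*(a^2 - 6*a + 9) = (a - 3)*(a + 2)*(a - 3)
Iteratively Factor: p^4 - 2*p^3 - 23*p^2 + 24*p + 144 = (p - 4)*(p^3 + 2*p^2 - 15*p - 36) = (p - 4)*(p + 3)*(p^2 - p - 12) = (p - 4)*(p + 3)^2*(p - 4)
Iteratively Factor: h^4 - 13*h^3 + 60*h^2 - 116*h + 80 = (h - 4)*(h^3 - 9*h^2 + 24*h - 20) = (h - 4)*(h - 2)*(h^2 - 7*h + 10) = (h - 4)*(h - 2)^2*(h - 5)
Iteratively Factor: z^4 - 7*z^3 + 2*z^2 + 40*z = (z)*(z^3 - 7*z^2 + 2*z + 40) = z*(z + 2)*(z^2 - 9*z + 20) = z*(z - 4)*(z + 2)*(z - 5)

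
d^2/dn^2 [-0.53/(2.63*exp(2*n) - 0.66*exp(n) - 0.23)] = (0.53*(5.26*exp(n) - 0.66)*(10.52*exp(n) - 1.32)*exp(n) + (5.5756*exp(n) - 0.3498)*(-2.63*exp(2*n) + 0.66*exp(n) + 0.23))*exp(n)/(-2.63*exp(2*n) + 0.66*exp(n) + 0.23)^3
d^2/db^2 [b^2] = 2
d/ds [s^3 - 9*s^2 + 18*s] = 3*s^2 - 18*s + 18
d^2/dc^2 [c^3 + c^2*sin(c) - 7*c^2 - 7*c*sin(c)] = -c^2*sin(c) + 7*c*sin(c) + 4*c*cos(c) + 6*c + 2*sin(c) - 14*cos(c) - 14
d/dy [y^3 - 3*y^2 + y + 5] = 3*y^2 - 6*y + 1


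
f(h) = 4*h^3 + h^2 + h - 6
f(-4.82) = -435.51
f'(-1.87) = 39.22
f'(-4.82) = 270.15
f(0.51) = -4.70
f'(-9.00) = 955.00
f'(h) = 12*h^2 + 2*h + 1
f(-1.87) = -30.53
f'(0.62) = 6.85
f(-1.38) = -15.99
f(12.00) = 7062.00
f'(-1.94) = 42.28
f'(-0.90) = 8.92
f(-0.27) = -6.28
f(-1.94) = -33.38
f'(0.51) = 5.14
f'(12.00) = 1753.00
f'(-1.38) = 21.09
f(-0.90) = -9.01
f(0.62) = -4.04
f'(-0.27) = 1.33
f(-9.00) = -2850.00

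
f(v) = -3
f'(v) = 0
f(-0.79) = -3.00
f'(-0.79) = 0.00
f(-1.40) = -3.00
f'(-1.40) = 0.00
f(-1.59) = -3.00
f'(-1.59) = 0.00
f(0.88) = -3.00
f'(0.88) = 0.00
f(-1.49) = -3.00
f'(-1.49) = 0.00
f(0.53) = -3.00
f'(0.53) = 0.00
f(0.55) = -3.00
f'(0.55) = 0.00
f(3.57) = -3.00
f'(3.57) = 0.00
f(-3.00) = -3.00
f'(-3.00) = 0.00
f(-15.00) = -3.00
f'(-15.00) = 0.00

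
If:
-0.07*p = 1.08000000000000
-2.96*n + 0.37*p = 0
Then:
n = -1.93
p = -15.43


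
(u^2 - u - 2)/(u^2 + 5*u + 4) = (u - 2)/(u + 4)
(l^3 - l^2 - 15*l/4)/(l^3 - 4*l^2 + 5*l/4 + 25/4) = l*(2*l + 3)/(2*l^2 - 3*l - 5)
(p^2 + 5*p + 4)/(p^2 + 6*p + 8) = (p + 1)/(p + 2)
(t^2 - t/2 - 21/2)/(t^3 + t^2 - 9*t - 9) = (t - 7/2)/(t^2 - 2*t - 3)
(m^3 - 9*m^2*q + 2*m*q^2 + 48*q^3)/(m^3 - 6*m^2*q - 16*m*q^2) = (m - 3*q)/m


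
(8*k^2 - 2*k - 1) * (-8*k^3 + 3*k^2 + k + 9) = -64*k^5 + 40*k^4 + 10*k^3 + 67*k^2 - 19*k - 9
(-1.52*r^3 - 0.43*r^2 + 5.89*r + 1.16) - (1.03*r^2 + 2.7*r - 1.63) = -1.52*r^3 - 1.46*r^2 + 3.19*r + 2.79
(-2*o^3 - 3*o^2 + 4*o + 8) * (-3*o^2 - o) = 6*o^5 + 11*o^4 - 9*o^3 - 28*o^2 - 8*o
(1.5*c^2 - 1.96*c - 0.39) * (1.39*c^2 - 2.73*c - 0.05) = 2.085*c^4 - 6.8194*c^3 + 4.7337*c^2 + 1.1627*c + 0.0195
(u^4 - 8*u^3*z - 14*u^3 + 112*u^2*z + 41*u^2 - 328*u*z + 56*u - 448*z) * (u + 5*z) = u^5 - 3*u^4*z - 14*u^4 - 40*u^3*z^2 + 42*u^3*z + 41*u^3 + 560*u^2*z^2 - 123*u^2*z + 56*u^2 - 1640*u*z^2 - 168*u*z - 2240*z^2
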